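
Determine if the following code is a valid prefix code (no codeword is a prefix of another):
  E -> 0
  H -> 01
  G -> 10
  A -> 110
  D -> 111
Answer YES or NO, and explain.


Checking each pair (does one codeword prefix another?):
  E='0' vs H='01': prefix -- VIOLATION

NO -- this is NOT a valid prefix code. E (0) is a prefix of H (01).


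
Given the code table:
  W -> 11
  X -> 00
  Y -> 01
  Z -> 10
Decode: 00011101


Decoding:
00 -> X
01 -> Y
11 -> W
01 -> Y


Result: XYWY


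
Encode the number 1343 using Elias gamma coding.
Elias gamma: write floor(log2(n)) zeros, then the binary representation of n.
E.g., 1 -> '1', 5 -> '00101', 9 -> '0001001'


num_bits = floor(log2(1343)) + 1 = 11
leading_zeros = num_bits - 1 = 10
binary(1343) = 10100111111

Elias gamma(1343) = '0000000000' + '10100111111' = 000000000010100111111 (21 bits)


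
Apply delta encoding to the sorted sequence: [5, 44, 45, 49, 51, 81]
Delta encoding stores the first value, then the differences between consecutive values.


First value: 5
Deltas:
  44 - 5 = 39
  45 - 44 = 1
  49 - 45 = 4
  51 - 49 = 2
  81 - 51 = 30


Delta encoded: [5, 39, 1, 4, 2, 30]


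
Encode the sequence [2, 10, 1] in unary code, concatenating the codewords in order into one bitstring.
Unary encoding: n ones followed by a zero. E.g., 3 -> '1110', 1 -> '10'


Encode each number as n ones followed by a terminating 0:
  2 -> 110 (3 bits)
  10 -> 11111111110 (11 bits)
  1 -> 10 (2 bits)
Total length = 3 + 11 + 2 = 16 bits.

Unary([2, 10, 1]) = 1101111111111010 (16 bits)


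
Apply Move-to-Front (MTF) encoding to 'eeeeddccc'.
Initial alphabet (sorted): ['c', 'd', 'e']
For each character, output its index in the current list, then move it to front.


MTF encoding:
'e': index 2 in ['c', 'd', 'e'] -> ['e', 'c', 'd']
'e': index 0 in ['e', 'c', 'd'] -> ['e', 'c', 'd']
'e': index 0 in ['e', 'c', 'd'] -> ['e', 'c', 'd']
'e': index 0 in ['e', 'c', 'd'] -> ['e', 'c', 'd']
'd': index 2 in ['e', 'c', 'd'] -> ['d', 'e', 'c']
'd': index 0 in ['d', 'e', 'c'] -> ['d', 'e', 'c']
'c': index 2 in ['d', 'e', 'c'] -> ['c', 'd', 'e']
'c': index 0 in ['c', 'd', 'e'] -> ['c', 'd', 'e']
'c': index 0 in ['c', 'd', 'e'] -> ['c', 'd', 'e']


Output: [2, 0, 0, 0, 2, 0, 2, 0, 0]


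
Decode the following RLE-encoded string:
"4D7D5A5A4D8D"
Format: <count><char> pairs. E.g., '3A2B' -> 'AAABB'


Expanding each <count><char> pair:
  4D -> 'DDDD'
  7D -> 'DDDDDDD'
  5A -> 'AAAAA'
  5A -> 'AAAAA'
  4D -> 'DDDD'
  8D -> 'DDDDDDDD'

Decoded = DDDDDDDDDDDAAAAAAAAAADDDDDDDDDDDD


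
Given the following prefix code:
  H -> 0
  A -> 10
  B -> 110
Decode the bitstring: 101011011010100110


Decoding step by step:
Bits 10 -> A
Bits 10 -> A
Bits 110 -> B
Bits 110 -> B
Bits 10 -> A
Bits 10 -> A
Bits 0 -> H
Bits 110 -> B


Decoded message: AABBAAHB


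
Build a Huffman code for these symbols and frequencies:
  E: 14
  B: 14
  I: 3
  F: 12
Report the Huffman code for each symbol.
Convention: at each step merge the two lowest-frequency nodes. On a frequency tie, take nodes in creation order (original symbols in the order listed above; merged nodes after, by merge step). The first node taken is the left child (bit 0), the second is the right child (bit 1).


Huffman tree construction:
Step 1: Merge I(3) + F(12) = 15
Step 2: Merge E(14) + B(14) = 28
Step 3: Merge (I+F)(15) + (E+B)(28) = 43
Read each symbol's code off the tree from the root (left child = 0, right child = 1).

Codes:
  E: 10 (length 2)
  B: 11 (length 2)
  I: 00 (length 2)
  F: 01 (length 2)
Average code length: 86/43 = 2.0000 bits/symbol


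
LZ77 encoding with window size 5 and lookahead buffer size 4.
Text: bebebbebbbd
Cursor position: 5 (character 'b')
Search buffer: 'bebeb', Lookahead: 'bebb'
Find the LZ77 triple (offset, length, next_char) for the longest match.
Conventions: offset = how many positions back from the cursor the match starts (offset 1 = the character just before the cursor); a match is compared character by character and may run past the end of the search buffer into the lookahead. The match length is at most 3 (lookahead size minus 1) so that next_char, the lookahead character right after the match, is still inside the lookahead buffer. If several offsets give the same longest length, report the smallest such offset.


Try each offset into the search buffer:
  offset=1 (pos 4, char 'b'): match length 1
  offset=2 (pos 3, char 'e'): match length 0
  offset=3 (pos 2, char 'b'): match length 3
  offset=4 (pos 1, char 'e'): match length 0
  offset=5 (pos 0, char 'b'): match length 3
Longest match has length 3, found at offsets 3, 5; take the smallest, offset 3.
next_char = character at position 5 + 3 = 8 -> 'b'

Best match: offset=3, length=3 (matching 'beb' starting at position 2)
LZ77 triple: (3, 3, 'b')


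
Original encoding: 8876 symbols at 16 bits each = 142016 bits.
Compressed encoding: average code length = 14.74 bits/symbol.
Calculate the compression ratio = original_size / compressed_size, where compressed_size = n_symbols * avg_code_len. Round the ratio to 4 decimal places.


original_size = n_symbols * orig_bits = 8876 * 16 = 142016 bits
compressed_size = n_symbols * avg_code_len = 8876 * 14.74 = 130832.24 bits
ratio = original_size / compressed_size = 142016 / 130832.24 = 1.0855

Compression ratio = 1.0855


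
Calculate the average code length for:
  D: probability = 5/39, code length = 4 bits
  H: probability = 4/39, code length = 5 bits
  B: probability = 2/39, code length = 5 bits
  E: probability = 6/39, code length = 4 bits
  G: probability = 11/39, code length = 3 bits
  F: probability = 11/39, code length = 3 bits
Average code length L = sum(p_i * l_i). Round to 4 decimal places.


Weighted contributions p_i * l_i:
  D: (5/39) * 4 = 20/39
  H: (4/39) * 5 = 20/39
  B: (2/39) * 5 = 10/39
  E: (6/39) * 4 = 24/39
  G: (11/39) * 3 = 33/39
  F: (11/39) * 3 = 33/39
Sum = (20 + 20 + 10 + 24 + 33 + 33)/39 = 140/39

L = 140/39 = 3.5897 bits/symbol


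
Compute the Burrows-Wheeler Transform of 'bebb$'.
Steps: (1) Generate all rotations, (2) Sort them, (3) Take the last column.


Rotations (sorted):
  0: $bebb -> last char: b
  1: b$beb -> last char: b
  2: bb$be -> last char: e
  3: bebb$ -> last char: $
  4: ebb$b -> last char: b


BWT = bbe$b


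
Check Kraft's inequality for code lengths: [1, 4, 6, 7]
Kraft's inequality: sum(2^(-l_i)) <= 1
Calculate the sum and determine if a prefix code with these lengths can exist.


Sum = 2^(-1) + 2^(-4) + 2^(-6) + 2^(-7)
    = 0.5 + 0.0625 + 0.015625 + 0.0078125
    = 75/128 = 0.5859375
Since 0.5859375 <= 1, Kraft's inequality IS satisfied.
A prefix code with these lengths CAN exist.

Kraft sum = 0.5859375. Satisfied.


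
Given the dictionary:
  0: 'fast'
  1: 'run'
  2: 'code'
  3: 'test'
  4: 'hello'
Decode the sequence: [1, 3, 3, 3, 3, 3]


Look up each index in the dictionary:
  1 -> 'run'
  3 -> 'test'
  3 -> 'test'
  3 -> 'test'
  3 -> 'test'
  3 -> 'test'

Decoded: "run test test test test test"


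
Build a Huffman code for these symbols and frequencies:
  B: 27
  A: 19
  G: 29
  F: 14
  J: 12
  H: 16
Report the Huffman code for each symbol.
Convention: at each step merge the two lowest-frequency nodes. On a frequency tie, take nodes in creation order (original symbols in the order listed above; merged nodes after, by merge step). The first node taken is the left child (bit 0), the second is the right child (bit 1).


Huffman tree construction:
Step 1: Merge J(12) + F(14) = 26
Step 2: Merge H(16) + A(19) = 35
Step 3: Merge (J+F)(26) + B(27) = 53
Step 4: Merge G(29) + (H+A)(35) = 64
Step 5: Merge ((J+F)+B)(53) + (G+(H+A))(64) = 117
Read each symbol's code off the tree from the root (left child = 0, right child = 1).

Codes:
  B: 01 (length 2)
  A: 111 (length 3)
  G: 10 (length 2)
  F: 001 (length 3)
  J: 000 (length 3)
  H: 110 (length 3)
Average code length: 295/117 = 2.5214 bits/symbol


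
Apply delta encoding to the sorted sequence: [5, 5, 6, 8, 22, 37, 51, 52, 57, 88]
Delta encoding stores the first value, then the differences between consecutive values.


First value: 5
Deltas:
  5 - 5 = 0
  6 - 5 = 1
  8 - 6 = 2
  22 - 8 = 14
  37 - 22 = 15
  51 - 37 = 14
  52 - 51 = 1
  57 - 52 = 5
  88 - 57 = 31


Delta encoded: [5, 0, 1, 2, 14, 15, 14, 1, 5, 31]


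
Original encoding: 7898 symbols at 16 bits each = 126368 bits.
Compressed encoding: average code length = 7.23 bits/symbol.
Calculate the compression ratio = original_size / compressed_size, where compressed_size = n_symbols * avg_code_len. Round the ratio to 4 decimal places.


original_size = n_symbols * orig_bits = 7898 * 16 = 126368 bits
compressed_size = n_symbols * avg_code_len = 7898 * 7.23 = 57102.54 bits
ratio = original_size / compressed_size = 126368 / 57102.54 = 2.213

Compression ratio = 2.213


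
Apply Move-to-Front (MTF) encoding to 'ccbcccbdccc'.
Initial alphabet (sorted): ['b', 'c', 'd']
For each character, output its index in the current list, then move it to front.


MTF encoding:
'c': index 1 in ['b', 'c', 'd'] -> ['c', 'b', 'd']
'c': index 0 in ['c', 'b', 'd'] -> ['c', 'b', 'd']
'b': index 1 in ['c', 'b', 'd'] -> ['b', 'c', 'd']
'c': index 1 in ['b', 'c', 'd'] -> ['c', 'b', 'd']
'c': index 0 in ['c', 'b', 'd'] -> ['c', 'b', 'd']
'c': index 0 in ['c', 'b', 'd'] -> ['c', 'b', 'd']
'b': index 1 in ['c', 'b', 'd'] -> ['b', 'c', 'd']
'd': index 2 in ['b', 'c', 'd'] -> ['d', 'b', 'c']
'c': index 2 in ['d', 'b', 'c'] -> ['c', 'd', 'b']
'c': index 0 in ['c', 'd', 'b'] -> ['c', 'd', 'b']
'c': index 0 in ['c', 'd', 'b'] -> ['c', 'd', 'b']


Output: [1, 0, 1, 1, 0, 0, 1, 2, 2, 0, 0]


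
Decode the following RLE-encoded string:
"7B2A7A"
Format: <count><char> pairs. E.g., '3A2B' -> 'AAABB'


Expanding each <count><char> pair:
  7B -> 'BBBBBBB'
  2A -> 'AA'
  7A -> 'AAAAAAA'

Decoded = BBBBBBBAAAAAAAAA


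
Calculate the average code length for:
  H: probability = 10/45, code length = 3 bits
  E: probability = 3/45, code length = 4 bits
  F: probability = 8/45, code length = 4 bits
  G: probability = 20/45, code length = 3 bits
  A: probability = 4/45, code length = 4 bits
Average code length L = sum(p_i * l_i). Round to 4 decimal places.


Weighted contributions p_i * l_i:
  H: (10/45) * 3 = 30/45
  E: (3/45) * 4 = 12/45
  F: (8/45) * 4 = 32/45
  G: (20/45) * 3 = 60/45
  A: (4/45) * 4 = 16/45
Sum = (30 + 12 + 32 + 60 + 16)/45 = 150/45

L = 150/45 = 3.3333 bits/symbol


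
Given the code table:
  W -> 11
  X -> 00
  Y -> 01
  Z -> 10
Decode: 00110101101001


Decoding:
00 -> X
11 -> W
01 -> Y
01 -> Y
10 -> Z
10 -> Z
01 -> Y


Result: XWYYZZY


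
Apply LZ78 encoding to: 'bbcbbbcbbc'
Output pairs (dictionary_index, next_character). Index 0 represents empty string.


LZ78 encoding steps:
Dictionary: {0: ''}
Step 1: w='' (idx 0), next='b' -> output (0, 'b'), add 'b' as idx 1
Step 2: w='b' (idx 1), next='c' -> output (1, 'c'), add 'bc' as idx 2
Step 3: w='b' (idx 1), next='b' -> output (1, 'b'), add 'bb' as idx 3
Step 4: w='bc' (idx 2), next='b' -> output (2, 'b'), add 'bcb' as idx 4
Step 5: w='bc' (idx 2), end of input -> output (2, '')


Encoded: [(0, 'b'), (1, 'c'), (1, 'b'), (2, 'b'), (2, '')]


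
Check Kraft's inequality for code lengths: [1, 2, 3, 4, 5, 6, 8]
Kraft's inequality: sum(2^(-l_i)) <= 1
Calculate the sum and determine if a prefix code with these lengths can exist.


Sum = 2^(-1) + 2^(-2) + 2^(-3) + 2^(-4) + 2^(-5) + 2^(-6) + 2^(-8)
    = 0.5 + 0.25 + 0.125 + 0.0625 + 0.03125 + 0.015625 + 0.00390625
    = 253/256 = 0.98828125
Since 0.98828125 <= 1, Kraft's inequality IS satisfied.
A prefix code with these lengths CAN exist.

Kraft sum = 0.98828125. Satisfied.


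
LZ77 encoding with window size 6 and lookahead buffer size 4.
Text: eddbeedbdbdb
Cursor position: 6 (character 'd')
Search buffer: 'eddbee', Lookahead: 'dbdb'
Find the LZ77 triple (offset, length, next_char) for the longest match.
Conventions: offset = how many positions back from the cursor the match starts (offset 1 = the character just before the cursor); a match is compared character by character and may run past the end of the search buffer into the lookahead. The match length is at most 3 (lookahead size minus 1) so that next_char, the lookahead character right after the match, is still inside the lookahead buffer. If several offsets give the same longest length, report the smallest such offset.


Try each offset into the search buffer:
  offset=1 (pos 5, char 'e'): match length 0
  offset=2 (pos 4, char 'e'): match length 0
  offset=3 (pos 3, char 'b'): match length 0
  offset=4 (pos 2, char 'd'): match length 2
  offset=5 (pos 1, char 'd'): match length 1
  offset=6 (pos 0, char 'e'): match length 0
Longest match has length 2 at offset 4.
next_char = character at position 6 + 2 = 8 -> 'd'

Best match: offset=4, length=2 (matching 'db' starting at position 2)
LZ77 triple: (4, 2, 'd')


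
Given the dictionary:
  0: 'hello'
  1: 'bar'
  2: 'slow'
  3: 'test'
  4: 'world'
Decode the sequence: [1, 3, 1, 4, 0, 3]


Look up each index in the dictionary:
  1 -> 'bar'
  3 -> 'test'
  1 -> 'bar'
  4 -> 'world'
  0 -> 'hello'
  3 -> 'test'

Decoded: "bar test bar world hello test"


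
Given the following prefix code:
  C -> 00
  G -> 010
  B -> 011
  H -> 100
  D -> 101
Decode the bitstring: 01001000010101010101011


Decoding step by step:
Bits 010 -> G
Bits 010 -> G
Bits 00 -> C
Bits 010 -> G
Bits 101 -> D
Bits 010 -> G
Bits 101 -> D
Bits 011 -> B


Decoded message: GGCGDGDB


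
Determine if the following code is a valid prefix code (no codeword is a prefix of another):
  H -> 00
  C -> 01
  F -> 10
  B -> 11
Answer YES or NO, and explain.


Checking each pair (does one codeword prefix another?):
  H='00' vs C='01': no prefix
  H='00' vs F='10': no prefix
  H='00' vs B='11': no prefix
  C='01' vs H='00': no prefix
  C='01' vs F='10': no prefix
  C='01' vs B='11': no prefix
  F='10' vs H='00': no prefix
  F='10' vs C='01': no prefix
  F='10' vs B='11': no prefix
  B='11' vs H='00': no prefix
  B='11' vs C='01': no prefix
  B='11' vs F='10': no prefix
No violation found over all pairs.

YES -- this is a valid prefix code. No codeword is a prefix of any other codeword.


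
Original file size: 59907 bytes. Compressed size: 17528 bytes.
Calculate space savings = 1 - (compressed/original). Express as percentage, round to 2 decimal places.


ratio = compressed/original = 17528/59907 = 0.292587
savings = 1 - ratio = 1 - 0.292587 = 0.707413
as a percentage: 0.707413 * 100 = 70.74%

Space savings = 1 - 17528/59907 = 70.74%


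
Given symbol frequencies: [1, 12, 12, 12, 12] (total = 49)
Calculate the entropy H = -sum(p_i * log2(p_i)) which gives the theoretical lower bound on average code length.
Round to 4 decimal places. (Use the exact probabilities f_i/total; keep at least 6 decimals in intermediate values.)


Per-symbol terms -p_i * log2(p_i) with p_i = f_i/49:
  p = 1/49 = 0.020408: log2(p) = -5.614710, -p*log2(p) = 0.114586
  p = 12/49 = 0.244898: log2(p) = -2.029747, -p*log2(p) = 0.497081
  p = 12/49 = 0.244898: log2(p) = -2.029747, -p*log2(p) = 0.497081
  p = 12/49 = 0.244898: log2(p) = -2.029747, -p*log2(p) = 0.497081
  p = 12/49 = 0.244898: log2(p) = -2.029747, -p*log2(p) = 0.497081
H = 0.114586 + 0.497081 + 0.497081 + 0.497081 + 0.497081 = 2.102910

H = 2.1029 bits/symbol


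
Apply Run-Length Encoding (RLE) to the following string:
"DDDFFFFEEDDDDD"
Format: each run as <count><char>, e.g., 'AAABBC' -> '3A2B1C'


Scanning runs left to right:
  i=0: run of 'D' x 3 -> '3D'
  i=3: run of 'F' x 4 -> '4F'
  i=7: run of 'E' x 2 -> '2E'
  i=9: run of 'D' x 5 -> '5D'

RLE = 3D4F2E5D


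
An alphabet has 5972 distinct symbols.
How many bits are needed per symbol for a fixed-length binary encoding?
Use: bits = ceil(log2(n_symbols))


log2(5972) = 12.544
Bracket: 2^12 = 4096 < 5972 <= 2^13 = 8192
So ceil(log2(5972)) = 13

bits = ceil(log2(5972)) = ceil(12.544) = 13 bits


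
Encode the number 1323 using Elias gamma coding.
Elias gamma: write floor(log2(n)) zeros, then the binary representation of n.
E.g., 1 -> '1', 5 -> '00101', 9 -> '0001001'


num_bits = floor(log2(1323)) + 1 = 11
leading_zeros = num_bits - 1 = 10
binary(1323) = 10100101011

Elias gamma(1323) = '0000000000' + '10100101011' = 000000000010100101011 (21 bits)


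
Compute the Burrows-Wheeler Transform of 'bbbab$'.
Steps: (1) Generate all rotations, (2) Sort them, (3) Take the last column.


Rotations (sorted):
  0: $bbbab -> last char: b
  1: ab$bbb -> last char: b
  2: b$bbba -> last char: a
  3: bab$bb -> last char: b
  4: bbab$b -> last char: b
  5: bbbab$ -> last char: $


BWT = bbabb$


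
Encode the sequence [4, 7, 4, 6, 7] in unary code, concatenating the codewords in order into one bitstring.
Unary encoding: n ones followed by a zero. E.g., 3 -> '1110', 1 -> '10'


Encode each number as n ones followed by a terminating 0:
  4 -> 11110 (5 bits)
  7 -> 11111110 (8 bits)
  4 -> 11110 (5 bits)
  6 -> 1111110 (7 bits)
  7 -> 11111110 (8 bits)
Total length = 5 + 8 + 5 + 7 + 8 = 33 bits.

Unary([4, 7, 4, 6, 7]) = 111101111111011110111111011111110 (33 bits)


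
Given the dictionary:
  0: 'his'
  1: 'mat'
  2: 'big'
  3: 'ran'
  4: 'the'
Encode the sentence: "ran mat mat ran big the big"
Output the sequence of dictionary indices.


Look up each word in the dictionary:
  'ran' -> 3
  'mat' -> 1
  'mat' -> 1
  'ran' -> 3
  'big' -> 2
  'the' -> 4
  'big' -> 2

Encoded: [3, 1, 1, 3, 2, 4, 2]


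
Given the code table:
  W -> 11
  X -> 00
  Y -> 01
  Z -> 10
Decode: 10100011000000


Decoding:
10 -> Z
10 -> Z
00 -> X
11 -> W
00 -> X
00 -> X
00 -> X


Result: ZZXWXXX


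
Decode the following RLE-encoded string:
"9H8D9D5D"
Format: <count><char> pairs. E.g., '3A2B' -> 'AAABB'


Expanding each <count><char> pair:
  9H -> 'HHHHHHHHH'
  8D -> 'DDDDDDDD'
  9D -> 'DDDDDDDDD'
  5D -> 'DDDDD'

Decoded = HHHHHHHHHDDDDDDDDDDDDDDDDDDDDDD


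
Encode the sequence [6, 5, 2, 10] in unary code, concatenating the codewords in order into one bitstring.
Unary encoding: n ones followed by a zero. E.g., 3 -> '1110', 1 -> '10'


Encode each number as n ones followed by a terminating 0:
  6 -> 1111110 (7 bits)
  5 -> 111110 (6 bits)
  2 -> 110 (3 bits)
  10 -> 11111111110 (11 bits)
Total length = 7 + 6 + 3 + 11 = 27 bits.

Unary([6, 5, 2, 10]) = 111111011111011011111111110 (27 bits)


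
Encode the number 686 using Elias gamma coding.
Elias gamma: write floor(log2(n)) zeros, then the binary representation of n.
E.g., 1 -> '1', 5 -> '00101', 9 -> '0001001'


num_bits = floor(log2(686)) + 1 = 10
leading_zeros = num_bits - 1 = 9
binary(686) = 1010101110

Elias gamma(686) = '000000000' + '1010101110' = 0000000001010101110 (19 bits)


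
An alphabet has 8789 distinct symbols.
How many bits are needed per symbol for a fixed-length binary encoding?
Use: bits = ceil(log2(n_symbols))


log2(8789) = 13.1015
Bracket: 2^13 = 8192 < 8789 <= 2^14 = 16384
So ceil(log2(8789)) = 14

bits = ceil(log2(8789)) = ceil(13.1015) = 14 bits


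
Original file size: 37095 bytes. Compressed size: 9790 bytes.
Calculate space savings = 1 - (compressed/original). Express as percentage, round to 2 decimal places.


ratio = compressed/original = 9790/37095 = 0.263917
savings = 1 - ratio = 1 - 0.263917 = 0.736083
as a percentage: 0.736083 * 100 = 73.61%

Space savings = 1 - 9790/37095 = 73.61%


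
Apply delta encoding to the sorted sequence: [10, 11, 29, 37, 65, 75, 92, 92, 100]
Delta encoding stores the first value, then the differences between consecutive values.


First value: 10
Deltas:
  11 - 10 = 1
  29 - 11 = 18
  37 - 29 = 8
  65 - 37 = 28
  75 - 65 = 10
  92 - 75 = 17
  92 - 92 = 0
  100 - 92 = 8


Delta encoded: [10, 1, 18, 8, 28, 10, 17, 0, 8]


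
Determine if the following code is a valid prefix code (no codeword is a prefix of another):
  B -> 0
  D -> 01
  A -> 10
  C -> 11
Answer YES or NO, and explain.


Checking each pair (does one codeword prefix another?):
  B='0' vs D='01': prefix -- VIOLATION

NO -- this is NOT a valid prefix code. B (0) is a prefix of D (01).


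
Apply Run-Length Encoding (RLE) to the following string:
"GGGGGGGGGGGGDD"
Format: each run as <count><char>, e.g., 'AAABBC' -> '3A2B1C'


Scanning runs left to right:
  i=0: run of 'G' x 12 -> '12G'
  i=12: run of 'D' x 2 -> '2D'

RLE = 12G2D


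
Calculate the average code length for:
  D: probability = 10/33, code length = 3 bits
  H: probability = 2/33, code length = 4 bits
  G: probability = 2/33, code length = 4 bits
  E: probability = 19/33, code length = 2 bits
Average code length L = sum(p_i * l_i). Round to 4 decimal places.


Weighted contributions p_i * l_i:
  D: (10/33) * 3 = 30/33
  H: (2/33) * 4 = 8/33
  G: (2/33) * 4 = 8/33
  E: (19/33) * 2 = 38/33
Sum = (30 + 8 + 8 + 38)/33 = 84/33

L = 84/33 = 2.5455 bits/symbol


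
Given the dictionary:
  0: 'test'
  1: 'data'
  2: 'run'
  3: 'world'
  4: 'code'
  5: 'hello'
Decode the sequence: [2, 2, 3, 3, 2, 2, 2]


Look up each index in the dictionary:
  2 -> 'run'
  2 -> 'run'
  3 -> 'world'
  3 -> 'world'
  2 -> 'run'
  2 -> 'run'
  2 -> 'run'

Decoded: "run run world world run run run"


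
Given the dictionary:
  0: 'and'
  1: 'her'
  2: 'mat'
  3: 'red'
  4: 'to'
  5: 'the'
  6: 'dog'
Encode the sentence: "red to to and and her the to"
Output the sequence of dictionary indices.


Look up each word in the dictionary:
  'red' -> 3
  'to' -> 4
  'to' -> 4
  'and' -> 0
  'and' -> 0
  'her' -> 1
  'the' -> 5
  'to' -> 4

Encoded: [3, 4, 4, 0, 0, 1, 5, 4]


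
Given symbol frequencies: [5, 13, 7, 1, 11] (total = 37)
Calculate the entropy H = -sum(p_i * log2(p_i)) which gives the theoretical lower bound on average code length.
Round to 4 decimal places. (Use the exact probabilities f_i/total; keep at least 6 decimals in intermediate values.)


Per-symbol terms -p_i * log2(p_i) with p_i = f_i/37:
  p = 5/37 = 0.135135: log2(p) = -2.887525, -p*log2(p) = 0.390206
  p = 13/37 = 0.351351: log2(p) = -1.509014, -p*log2(p) = 0.530194
  p = 7/37 = 0.189189: log2(p) = -2.402098, -p*log2(p) = 0.454451
  p = 1/37 = 0.027027: log2(p) = -5.209453, -p*log2(p) = 0.140796
  p = 11/37 = 0.297297: log2(p) = -1.750022, -p*log2(p) = 0.520277
H = 0.390206 + 0.530194 + 0.454451 + 0.140796 + 0.520277 = 2.035924

H = 2.0359 bits/symbol


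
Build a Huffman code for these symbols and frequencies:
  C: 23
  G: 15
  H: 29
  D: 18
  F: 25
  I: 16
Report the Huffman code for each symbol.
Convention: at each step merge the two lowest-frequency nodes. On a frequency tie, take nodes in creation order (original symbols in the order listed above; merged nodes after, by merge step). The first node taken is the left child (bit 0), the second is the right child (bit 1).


Huffman tree construction:
Step 1: Merge G(15) + I(16) = 31
Step 2: Merge D(18) + C(23) = 41
Step 3: Merge F(25) + H(29) = 54
Step 4: Merge (G+I)(31) + (D+C)(41) = 72
Step 5: Merge (F+H)(54) + ((G+I)+(D+C))(72) = 126
Read each symbol's code off the tree from the root (left child = 0, right child = 1).

Codes:
  C: 111 (length 3)
  G: 100 (length 3)
  H: 01 (length 2)
  D: 110 (length 3)
  F: 00 (length 2)
  I: 101 (length 3)
Average code length: 324/126 = 2.5714 bits/symbol


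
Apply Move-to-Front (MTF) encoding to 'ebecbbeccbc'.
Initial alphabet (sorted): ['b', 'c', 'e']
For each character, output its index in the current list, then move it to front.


MTF encoding:
'e': index 2 in ['b', 'c', 'e'] -> ['e', 'b', 'c']
'b': index 1 in ['e', 'b', 'c'] -> ['b', 'e', 'c']
'e': index 1 in ['b', 'e', 'c'] -> ['e', 'b', 'c']
'c': index 2 in ['e', 'b', 'c'] -> ['c', 'e', 'b']
'b': index 2 in ['c', 'e', 'b'] -> ['b', 'c', 'e']
'b': index 0 in ['b', 'c', 'e'] -> ['b', 'c', 'e']
'e': index 2 in ['b', 'c', 'e'] -> ['e', 'b', 'c']
'c': index 2 in ['e', 'b', 'c'] -> ['c', 'e', 'b']
'c': index 0 in ['c', 'e', 'b'] -> ['c', 'e', 'b']
'b': index 2 in ['c', 'e', 'b'] -> ['b', 'c', 'e']
'c': index 1 in ['b', 'c', 'e'] -> ['c', 'b', 'e']


Output: [2, 1, 1, 2, 2, 0, 2, 2, 0, 2, 1]


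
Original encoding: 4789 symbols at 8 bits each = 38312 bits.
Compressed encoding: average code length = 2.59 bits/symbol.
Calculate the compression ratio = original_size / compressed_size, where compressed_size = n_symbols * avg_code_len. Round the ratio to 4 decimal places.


original_size = n_symbols * orig_bits = 4789 * 8 = 38312 bits
compressed_size = n_symbols * avg_code_len = 4789 * 2.59 = 12403.51 bits
ratio = original_size / compressed_size = 38312 / 12403.51 = 3.0888

Compression ratio = 3.0888


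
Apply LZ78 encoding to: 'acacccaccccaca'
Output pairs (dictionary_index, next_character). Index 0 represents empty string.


LZ78 encoding steps:
Dictionary: {0: ''}
Step 1: w='' (idx 0), next='a' -> output (0, 'a'), add 'a' as idx 1
Step 2: w='' (idx 0), next='c' -> output (0, 'c'), add 'c' as idx 2
Step 3: w='a' (idx 1), next='c' -> output (1, 'c'), add 'ac' as idx 3
Step 4: w='c' (idx 2), next='c' -> output (2, 'c'), add 'cc' as idx 4
Step 5: w='ac' (idx 3), next='c' -> output (3, 'c'), add 'acc' as idx 5
Step 6: w='cc' (idx 4), next='a' -> output (4, 'a'), add 'cca' as idx 6
Step 7: w='c' (idx 2), next='a' -> output (2, 'a'), add 'ca' as idx 7


Encoded: [(0, 'a'), (0, 'c'), (1, 'c'), (2, 'c'), (3, 'c'), (4, 'a'), (2, 'a')]


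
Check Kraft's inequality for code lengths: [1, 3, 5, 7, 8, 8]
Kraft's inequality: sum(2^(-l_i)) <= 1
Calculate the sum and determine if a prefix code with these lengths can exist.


Sum = 2^(-1) + 2^(-3) + 2^(-5) + 2^(-7) + 2^(-8) + 2^(-8)
    = 0.5 + 0.125 + 0.03125 + 0.0078125 + 0.00390625 + 0.00390625
    = 172/256 = 0.671875
Since 0.671875 <= 1, Kraft's inequality IS satisfied.
A prefix code with these lengths CAN exist.

Kraft sum = 0.671875. Satisfied.


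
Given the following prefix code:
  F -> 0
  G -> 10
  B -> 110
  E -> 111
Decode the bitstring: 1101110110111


Decoding step by step:
Bits 110 -> B
Bits 111 -> E
Bits 0 -> F
Bits 110 -> B
Bits 111 -> E


Decoded message: BEFBE


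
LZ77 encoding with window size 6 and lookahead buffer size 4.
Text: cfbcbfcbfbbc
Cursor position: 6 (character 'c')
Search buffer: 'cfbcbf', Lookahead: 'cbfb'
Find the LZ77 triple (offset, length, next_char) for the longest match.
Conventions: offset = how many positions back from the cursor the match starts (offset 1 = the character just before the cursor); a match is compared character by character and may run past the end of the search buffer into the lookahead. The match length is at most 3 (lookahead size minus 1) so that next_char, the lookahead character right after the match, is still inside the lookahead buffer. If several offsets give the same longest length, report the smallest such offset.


Try each offset into the search buffer:
  offset=1 (pos 5, char 'f'): match length 0
  offset=2 (pos 4, char 'b'): match length 0
  offset=3 (pos 3, char 'c'): match length 3
  offset=4 (pos 2, char 'b'): match length 0
  offset=5 (pos 1, char 'f'): match length 0
  offset=6 (pos 0, char 'c'): match length 1
Longest match has length 3 at offset 3.
next_char = character at position 6 + 3 = 9 -> 'b'

Best match: offset=3, length=3 (matching 'cbf' starting at position 3)
LZ77 triple: (3, 3, 'b')


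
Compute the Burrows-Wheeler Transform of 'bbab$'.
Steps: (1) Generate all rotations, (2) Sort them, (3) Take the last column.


Rotations (sorted):
  0: $bbab -> last char: b
  1: ab$bb -> last char: b
  2: b$bba -> last char: a
  3: bab$b -> last char: b
  4: bbab$ -> last char: $


BWT = bbab$


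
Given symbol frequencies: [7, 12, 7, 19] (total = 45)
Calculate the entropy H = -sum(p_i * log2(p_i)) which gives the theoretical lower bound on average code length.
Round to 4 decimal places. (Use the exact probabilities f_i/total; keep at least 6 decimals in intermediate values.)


Per-symbol terms -p_i * log2(p_i) with p_i = f_i/45:
  p = 7/45 = 0.155556: log2(p) = -2.684498, -p*log2(p) = 0.417589
  p = 12/45 = 0.266667: log2(p) = -1.906891, -p*log2(p) = 0.508504
  p = 7/45 = 0.155556: log2(p) = -2.684498, -p*log2(p) = 0.417589
  p = 19/45 = 0.422222: log2(p) = -1.243926, -p*log2(p) = 0.525213
H = 0.417589 + 0.508504 + 0.417589 + 0.525213 = 1.868895

H = 1.8689 bits/symbol


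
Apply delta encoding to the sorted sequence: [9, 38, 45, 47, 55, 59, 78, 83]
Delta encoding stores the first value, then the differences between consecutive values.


First value: 9
Deltas:
  38 - 9 = 29
  45 - 38 = 7
  47 - 45 = 2
  55 - 47 = 8
  59 - 55 = 4
  78 - 59 = 19
  83 - 78 = 5


Delta encoded: [9, 29, 7, 2, 8, 4, 19, 5]


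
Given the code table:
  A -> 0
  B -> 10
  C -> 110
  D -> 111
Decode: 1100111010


Decoding:
110 -> C
0 -> A
111 -> D
0 -> A
10 -> B


Result: CADAB


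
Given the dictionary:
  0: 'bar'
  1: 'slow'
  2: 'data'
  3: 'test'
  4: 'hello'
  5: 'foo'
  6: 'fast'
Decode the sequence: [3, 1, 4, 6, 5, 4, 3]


Look up each index in the dictionary:
  3 -> 'test'
  1 -> 'slow'
  4 -> 'hello'
  6 -> 'fast'
  5 -> 'foo'
  4 -> 'hello'
  3 -> 'test'

Decoded: "test slow hello fast foo hello test"


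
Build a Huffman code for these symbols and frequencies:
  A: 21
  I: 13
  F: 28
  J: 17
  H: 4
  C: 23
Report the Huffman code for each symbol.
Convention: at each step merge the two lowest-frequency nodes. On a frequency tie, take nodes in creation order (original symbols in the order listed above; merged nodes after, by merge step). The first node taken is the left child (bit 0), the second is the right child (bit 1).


Huffman tree construction:
Step 1: Merge H(4) + I(13) = 17
Step 2: Merge J(17) + (H+I)(17) = 34
Step 3: Merge A(21) + C(23) = 44
Step 4: Merge F(28) + (J+(H+I))(34) = 62
Step 5: Merge (A+C)(44) + (F+(J+(H+I)))(62) = 106
Read each symbol's code off the tree from the root (left child = 0, right child = 1).

Codes:
  A: 00 (length 2)
  I: 1111 (length 4)
  F: 10 (length 2)
  J: 110 (length 3)
  H: 1110 (length 4)
  C: 01 (length 2)
Average code length: 263/106 = 2.4811 bits/symbol


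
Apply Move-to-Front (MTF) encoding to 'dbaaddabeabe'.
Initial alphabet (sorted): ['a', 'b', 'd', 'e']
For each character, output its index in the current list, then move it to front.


MTF encoding:
'd': index 2 in ['a', 'b', 'd', 'e'] -> ['d', 'a', 'b', 'e']
'b': index 2 in ['d', 'a', 'b', 'e'] -> ['b', 'd', 'a', 'e']
'a': index 2 in ['b', 'd', 'a', 'e'] -> ['a', 'b', 'd', 'e']
'a': index 0 in ['a', 'b', 'd', 'e'] -> ['a', 'b', 'd', 'e']
'd': index 2 in ['a', 'b', 'd', 'e'] -> ['d', 'a', 'b', 'e']
'd': index 0 in ['d', 'a', 'b', 'e'] -> ['d', 'a', 'b', 'e']
'a': index 1 in ['d', 'a', 'b', 'e'] -> ['a', 'd', 'b', 'e']
'b': index 2 in ['a', 'd', 'b', 'e'] -> ['b', 'a', 'd', 'e']
'e': index 3 in ['b', 'a', 'd', 'e'] -> ['e', 'b', 'a', 'd']
'a': index 2 in ['e', 'b', 'a', 'd'] -> ['a', 'e', 'b', 'd']
'b': index 2 in ['a', 'e', 'b', 'd'] -> ['b', 'a', 'e', 'd']
'e': index 2 in ['b', 'a', 'e', 'd'] -> ['e', 'b', 'a', 'd']


Output: [2, 2, 2, 0, 2, 0, 1, 2, 3, 2, 2, 2]


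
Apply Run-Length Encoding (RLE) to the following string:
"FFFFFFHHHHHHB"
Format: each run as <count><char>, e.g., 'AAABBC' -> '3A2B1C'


Scanning runs left to right:
  i=0: run of 'F' x 6 -> '6F'
  i=6: run of 'H' x 6 -> '6H'
  i=12: run of 'B' x 1 -> '1B'

RLE = 6F6H1B


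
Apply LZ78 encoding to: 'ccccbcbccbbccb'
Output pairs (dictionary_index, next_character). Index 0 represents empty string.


LZ78 encoding steps:
Dictionary: {0: ''}
Step 1: w='' (idx 0), next='c' -> output (0, 'c'), add 'c' as idx 1
Step 2: w='c' (idx 1), next='c' -> output (1, 'c'), add 'cc' as idx 2
Step 3: w='c' (idx 1), next='b' -> output (1, 'b'), add 'cb' as idx 3
Step 4: w='cb' (idx 3), next='c' -> output (3, 'c'), add 'cbc' as idx 4
Step 5: w='cb' (idx 3), next='b' -> output (3, 'b'), add 'cbb' as idx 5
Step 6: w='cc' (idx 2), next='b' -> output (2, 'b'), add 'ccb' as idx 6


Encoded: [(0, 'c'), (1, 'c'), (1, 'b'), (3, 'c'), (3, 'b'), (2, 'b')]


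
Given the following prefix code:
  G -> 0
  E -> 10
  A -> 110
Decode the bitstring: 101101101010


Decoding step by step:
Bits 10 -> E
Bits 110 -> A
Bits 110 -> A
Bits 10 -> E
Bits 10 -> E


Decoded message: EAAEE


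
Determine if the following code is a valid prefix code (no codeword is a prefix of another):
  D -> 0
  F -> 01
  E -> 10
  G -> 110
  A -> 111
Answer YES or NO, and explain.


Checking each pair (does one codeword prefix another?):
  D='0' vs F='01': prefix -- VIOLATION

NO -- this is NOT a valid prefix code. D (0) is a prefix of F (01).


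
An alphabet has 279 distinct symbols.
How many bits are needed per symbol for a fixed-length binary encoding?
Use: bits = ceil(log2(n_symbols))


log2(279) = 8.1241
Bracket: 2^8 = 256 < 279 <= 2^9 = 512
So ceil(log2(279)) = 9

bits = ceil(log2(279)) = ceil(8.1241) = 9 bits


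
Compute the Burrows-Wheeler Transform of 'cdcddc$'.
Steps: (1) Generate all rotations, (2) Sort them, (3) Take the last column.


Rotations (sorted):
  0: $cdcddc -> last char: c
  1: c$cdcdd -> last char: d
  2: cdcddc$ -> last char: $
  3: cddc$cd -> last char: d
  4: dc$cdcd -> last char: d
  5: dcddc$c -> last char: c
  6: ddc$cdc -> last char: c


BWT = cd$ddcc


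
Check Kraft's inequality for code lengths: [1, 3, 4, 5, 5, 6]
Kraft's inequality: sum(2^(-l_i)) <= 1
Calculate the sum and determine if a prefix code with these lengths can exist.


Sum = 2^(-1) + 2^(-3) + 2^(-4) + 2^(-5) + 2^(-5) + 2^(-6)
    = 0.5 + 0.125 + 0.0625 + 0.03125 + 0.03125 + 0.015625
    = 49/64 = 0.765625
Since 0.765625 <= 1, Kraft's inequality IS satisfied.
A prefix code with these lengths CAN exist.

Kraft sum = 0.765625. Satisfied.


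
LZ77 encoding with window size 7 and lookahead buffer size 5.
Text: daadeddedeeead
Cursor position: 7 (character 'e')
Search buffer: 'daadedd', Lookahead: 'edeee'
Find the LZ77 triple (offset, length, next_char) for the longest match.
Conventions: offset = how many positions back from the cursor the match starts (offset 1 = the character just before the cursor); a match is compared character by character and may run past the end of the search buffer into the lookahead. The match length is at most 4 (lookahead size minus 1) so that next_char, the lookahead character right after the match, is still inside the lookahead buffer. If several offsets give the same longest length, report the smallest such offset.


Try each offset into the search buffer:
  offset=1 (pos 6, char 'd'): match length 0
  offset=2 (pos 5, char 'd'): match length 0
  offset=3 (pos 4, char 'e'): match length 2
  offset=4 (pos 3, char 'd'): match length 0
  offset=5 (pos 2, char 'a'): match length 0
  offset=6 (pos 1, char 'a'): match length 0
  offset=7 (pos 0, char 'd'): match length 0
Longest match has length 2 at offset 3.
next_char = character at position 7 + 2 = 9 -> 'e'

Best match: offset=3, length=2 (matching 'ed' starting at position 4)
LZ77 triple: (3, 2, 'e')


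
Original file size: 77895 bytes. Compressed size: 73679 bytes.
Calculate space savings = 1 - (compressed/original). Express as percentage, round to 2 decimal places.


ratio = compressed/original = 73679/77895 = 0.945876
savings = 1 - ratio = 1 - 0.945876 = 0.054124
as a percentage: 0.054124 * 100 = 5.41%

Space savings = 1 - 73679/77895 = 5.41%


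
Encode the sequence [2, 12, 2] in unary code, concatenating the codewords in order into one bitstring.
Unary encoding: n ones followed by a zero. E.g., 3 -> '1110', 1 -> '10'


Encode each number as n ones followed by a terminating 0:
  2 -> 110 (3 bits)
  12 -> 1111111111110 (13 bits)
  2 -> 110 (3 bits)
Total length = 3 + 13 + 3 = 19 bits.

Unary([2, 12, 2]) = 1101111111111110110 (19 bits)


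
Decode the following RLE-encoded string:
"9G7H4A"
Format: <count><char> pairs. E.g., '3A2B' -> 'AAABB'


Expanding each <count><char> pair:
  9G -> 'GGGGGGGGG'
  7H -> 'HHHHHHH'
  4A -> 'AAAA'

Decoded = GGGGGGGGGHHHHHHHAAAA


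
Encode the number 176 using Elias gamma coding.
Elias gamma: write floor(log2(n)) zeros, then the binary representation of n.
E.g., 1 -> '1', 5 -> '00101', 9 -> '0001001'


num_bits = floor(log2(176)) + 1 = 8
leading_zeros = num_bits - 1 = 7
binary(176) = 10110000

Elias gamma(176) = '0000000' + '10110000' = 000000010110000 (15 bits)


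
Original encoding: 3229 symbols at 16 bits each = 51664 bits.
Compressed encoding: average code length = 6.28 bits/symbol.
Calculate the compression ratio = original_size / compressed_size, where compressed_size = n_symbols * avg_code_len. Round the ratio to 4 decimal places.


original_size = n_symbols * orig_bits = 3229 * 16 = 51664 bits
compressed_size = n_symbols * avg_code_len = 3229 * 6.28 = 20278.12 bits
ratio = original_size / compressed_size = 51664 / 20278.12 = 2.5478

Compression ratio = 2.5478


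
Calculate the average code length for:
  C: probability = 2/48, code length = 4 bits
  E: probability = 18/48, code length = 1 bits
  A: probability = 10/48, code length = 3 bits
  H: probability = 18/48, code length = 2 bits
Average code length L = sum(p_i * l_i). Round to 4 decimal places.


Weighted contributions p_i * l_i:
  C: (2/48) * 4 = 8/48
  E: (18/48) * 1 = 18/48
  A: (10/48) * 3 = 30/48
  H: (18/48) * 2 = 36/48
Sum = (8 + 18 + 30 + 36)/48 = 92/48

L = 92/48 = 1.9167 bits/symbol


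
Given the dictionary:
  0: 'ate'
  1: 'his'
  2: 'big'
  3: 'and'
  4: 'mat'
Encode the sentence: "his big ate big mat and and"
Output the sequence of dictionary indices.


Look up each word in the dictionary:
  'his' -> 1
  'big' -> 2
  'ate' -> 0
  'big' -> 2
  'mat' -> 4
  'and' -> 3
  'and' -> 3

Encoded: [1, 2, 0, 2, 4, 3, 3]


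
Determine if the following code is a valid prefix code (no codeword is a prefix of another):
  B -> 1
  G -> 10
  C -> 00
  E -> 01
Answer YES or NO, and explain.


Checking each pair (does one codeword prefix another?):
  B='1' vs G='10': prefix -- VIOLATION

NO -- this is NOT a valid prefix code. B (1) is a prefix of G (10).


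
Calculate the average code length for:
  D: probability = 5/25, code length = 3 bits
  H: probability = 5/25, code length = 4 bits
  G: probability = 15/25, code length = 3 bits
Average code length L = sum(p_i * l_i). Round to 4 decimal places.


Weighted contributions p_i * l_i:
  D: (5/25) * 3 = 15/25
  H: (5/25) * 4 = 20/25
  G: (15/25) * 3 = 45/25
Sum = (15 + 20 + 45)/25 = 80/25

L = 80/25 = 3.2000 bits/symbol


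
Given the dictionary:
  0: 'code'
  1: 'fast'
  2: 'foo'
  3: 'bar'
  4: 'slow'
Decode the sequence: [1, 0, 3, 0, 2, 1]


Look up each index in the dictionary:
  1 -> 'fast'
  0 -> 'code'
  3 -> 'bar'
  0 -> 'code'
  2 -> 'foo'
  1 -> 'fast'

Decoded: "fast code bar code foo fast"


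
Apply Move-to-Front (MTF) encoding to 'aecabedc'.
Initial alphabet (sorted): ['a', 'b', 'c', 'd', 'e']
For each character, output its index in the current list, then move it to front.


MTF encoding:
'a': index 0 in ['a', 'b', 'c', 'd', 'e'] -> ['a', 'b', 'c', 'd', 'e']
'e': index 4 in ['a', 'b', 'c', 'd', 'e'] -> ['e', 'a', 'b', 'c', 'd']
'c': index 3 in ['e', 'a', 'b', 'c', 'd'] -> ['c', 'e', 'a', 'b', 'd']
'a': index 2 in ['c', 'e', 'a', 'b', 'd'] -> ['a', 'c', 'e', 'b', 'd']
'b': index 3 in ['a', 'c', 'e', 'b', 'd'] -> ['b', 'a', 'c', 'e', 'd']
'e': index 3 in ['b', 'a', 'c', 'e', 'd'] -> ['e', 'b', 'a', 'c', 'd']
'd': index 4 in ['e', 'b', 'a', 'c', 'd'] -> ['d', 'e', 'b', 'a', 'c']
'c': index 4 in ['d', 'e', 'b', 'a', 'c'] -> ['c', 'd', 'e', 'b', 'a']


Output: [0, 4, 3, 2, 3, 3, 4, 4]


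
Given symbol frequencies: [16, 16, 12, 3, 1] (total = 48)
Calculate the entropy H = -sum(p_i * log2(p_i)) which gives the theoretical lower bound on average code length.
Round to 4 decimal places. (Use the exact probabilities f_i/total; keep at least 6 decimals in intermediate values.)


Per-symbol terms -p_i * log2(p_i) with p_i = f_i/48:
  p = 16/48 = 0.333333: log2(p) = -1.584963, -p*log2(p) = 0.528321
  p = 16/48 = 0.333333: log2(p) = -1.584963, -p*log2(p) = 0.528321
  p = 12/48 = 0.250000: log2(p) = -2.000000, -p*log2(p) = 0.500000
  p = 3/48 = 0.062500: log2(p) = -4.000000, -p*log2(p) = 0.250000
  p = 1/48 = 0.020833: log2(p) = -5.584963, -p*log2(p) = 0.116353
H = 0.528321 + 0.528321 + 0.500000 + 0.250000 + 0.116353 = 1.922995

H = 1.923 bits/symbol
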